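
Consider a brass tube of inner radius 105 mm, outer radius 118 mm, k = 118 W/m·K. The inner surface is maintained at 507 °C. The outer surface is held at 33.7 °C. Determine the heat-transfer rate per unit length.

Q' = 2πk·ΔT/ln(r₂/r₁) = 2π × 118 × 473.3 / ln(0.118/0.105) = 3.01×10^6 W/m

Q' = 3.01×10^6 W/m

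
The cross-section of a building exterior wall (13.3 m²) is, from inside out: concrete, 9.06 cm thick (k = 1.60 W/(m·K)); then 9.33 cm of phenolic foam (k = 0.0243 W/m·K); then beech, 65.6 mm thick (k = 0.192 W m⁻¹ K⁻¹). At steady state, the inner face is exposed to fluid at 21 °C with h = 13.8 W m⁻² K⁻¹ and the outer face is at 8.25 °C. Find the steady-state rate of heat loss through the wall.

Series thermal resistances, inner to outer:
  R_conv,in = 1/(hA) = 1/(13.8·13.3) = 0.005448 K/W
  R_concrete = L/(kA) = 0.0906/(1.60·13.3) = 0.004258 K/W
  R_phenolic foam = L/(kA) = 0.0933/(0.0243·13.3) = 0.2887 K/W
  R_beech = L/(kA) = 0.0656/(0.192·13.3) = 0.02569 K/W
ΣR = 0.005448 + 0.004258 + 0.2887 + 0.02569 = 0.3241 K/W
Q = ΔT/ΣR = (21 °C − 8.25 °C)/0.3241 = 39.3 W

Q = 39.3 W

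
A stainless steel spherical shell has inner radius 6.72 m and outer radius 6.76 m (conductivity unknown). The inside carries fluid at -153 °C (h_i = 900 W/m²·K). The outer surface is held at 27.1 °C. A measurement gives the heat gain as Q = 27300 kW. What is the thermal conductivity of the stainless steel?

ΣR = ΔT/Q = |-153 − 27.1|/2.73×10^7 = 6.597×10^-6 K/W
Known resistances:
  R_conv,in = 1/(4πr²h) = 1/(4π·6.72²·900) = 1.958×10^-6 K/W
R_stainless steel = ΣR − ΣR_known = 6.597×10^-6 − 1.958×10^-6 = 4.639×10^-6 K/W
(1/r₁−1/r₂)/(4πk) = 4.639×10^-6 ⇒ k = 8.805×10^-4/(4π·4.639×10^-6) = 15.1 W/m·K

k = 15.1 W/m·K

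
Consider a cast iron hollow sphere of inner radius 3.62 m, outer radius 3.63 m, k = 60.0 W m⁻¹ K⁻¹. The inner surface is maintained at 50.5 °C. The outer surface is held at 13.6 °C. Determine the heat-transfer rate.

Q = 4πk·ΔT/(1/r₁ − 1/r₂) = 4π × 60.0 × 36.9 / (1/3.62 − 1/3.63) = 3.66×10^7 W

Q = 36600 kW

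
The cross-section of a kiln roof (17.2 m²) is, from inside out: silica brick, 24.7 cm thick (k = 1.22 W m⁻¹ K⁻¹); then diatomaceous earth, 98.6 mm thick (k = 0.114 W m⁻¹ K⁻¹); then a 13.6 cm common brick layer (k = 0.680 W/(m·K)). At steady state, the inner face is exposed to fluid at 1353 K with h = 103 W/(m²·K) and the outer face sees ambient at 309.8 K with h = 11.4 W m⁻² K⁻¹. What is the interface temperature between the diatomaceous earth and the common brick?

T = 530 K

Treat each layer as a resistance in series:
  R_conv,in = 1/(hA) = 1/(103·17.2) = 5.645×10^-4 K/W
  R_silica brick = L/(kA) = 0.247/(1.22·17.2) = 0.01177 K/W
  R_diatomaceous earth = L/(kA) = 0.0986/(0.114·17.2) = 0.05029 K/W
  R_common brick = L/(kA) = 0.136/(0.680·17.2) = 0.01163 K/W
  R_conv,out = 1/(hA) = 1/(11.4·17.2) = 0.005100 K/W
ΣR = 5.645×10^-4 + 0.01177 + 0.05029 + 0.01163 + 0.005100 = 0.07935 K/W
Q = ΔT/ΣR = (1353 K − 309.8 K)/0.07935 = 13150 W
From the inner boundary to the diatomaceous earth/common brick interface, ΣR_partial = 0.06262 K/W.
T_interface = T_in − Q·ΣR_partial = 1353 K − (13150)(0.06262) = 530 K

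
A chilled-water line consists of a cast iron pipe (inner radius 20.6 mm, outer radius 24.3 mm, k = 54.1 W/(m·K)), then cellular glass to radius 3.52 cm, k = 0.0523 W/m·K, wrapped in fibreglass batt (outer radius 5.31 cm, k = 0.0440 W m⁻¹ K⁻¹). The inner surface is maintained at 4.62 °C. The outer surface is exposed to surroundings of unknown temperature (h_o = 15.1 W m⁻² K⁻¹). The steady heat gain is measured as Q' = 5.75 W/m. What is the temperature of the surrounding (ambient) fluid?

T_out = 20.8 °C

Series resistances:
  R'_cast iron = ln(0.0243/0.0206)/(2πk) = 0.1652/(2π·54.1) = 4.860×10^-4 m·K/W
  R'_cellular glass = ln(0.0352/0.0243)/(2πk) = 0.3706/(2π·0.0523) = 1.128 m·K/W
  R'_fibreglass batt = ln(0.0531/0.0352)/(2πk) = 0.4111/(2π·0.0440) = 1.487 m·K/W
  R'_conv,out = 1/(2πr h) = 1/(2π·0.0531·15.1) = 0.1985 m·K/W
ΣR = 2.814 m·K/W
ΔT = Q'·ΣR = 5.75 × 2.814 = 16.18 K
Heat flows inward, so T_out = T_in + ΔT = 4.62 + 16.18 = 20.8 °C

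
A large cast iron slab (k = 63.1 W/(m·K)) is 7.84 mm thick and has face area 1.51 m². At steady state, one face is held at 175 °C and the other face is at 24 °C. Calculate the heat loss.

Q = 1840 kW

Q = kA·ΔT/L = 63.1 × 1.51 × |175 °C − 24 °C| / 0.00784 = 1.84×10^6 W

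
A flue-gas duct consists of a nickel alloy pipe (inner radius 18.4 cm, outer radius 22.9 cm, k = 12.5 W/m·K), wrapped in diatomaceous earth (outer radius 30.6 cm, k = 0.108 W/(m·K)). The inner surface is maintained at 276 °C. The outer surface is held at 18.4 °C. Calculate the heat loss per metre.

Resistance network (inner→outer):
  R'_nickel alloy = ln(0.229/0.184)/(2πk) = 0.2188/(2π·12.5) = 0.002786 m·K/W
  R'_diatomaceous earth = ln(0.306/0.229)/(2πk) = 0.2899/(2π·0.108) = 0.4272 m·K/W
ΣR = 0.002786 + 0.4272 = 0.4300 m·K/W
Q' = ΔT/ΣR = (276 °C − 18.4 °C)/0.4300 = 599 W/m

Q' = 599 W/m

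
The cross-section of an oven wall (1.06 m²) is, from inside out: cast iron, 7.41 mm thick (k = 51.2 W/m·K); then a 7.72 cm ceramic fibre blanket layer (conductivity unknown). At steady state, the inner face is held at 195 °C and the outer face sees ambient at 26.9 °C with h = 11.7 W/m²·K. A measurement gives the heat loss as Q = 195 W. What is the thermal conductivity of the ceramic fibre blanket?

k = 0.0932 W/m·K

ΣR = ΔT/Q = |195 − 26.9|/195 = 0.8621 K/W
Known resistances:
  R_cast iron = L/(kA) = 0.00741/(51.2·1.06) = 1.365×10^-4 K/W
  R_conv,out = 1/(hA) = 1/(11.7·1.06) = 0.08063 K/W
R_ceramic fibre blanket = ΣR − ΣR_known = 0.8621 − 0.08077 = 0.7813 K/W
L/(kA) = 0.7813 ⇒ k = 0.0772/(0.7813·1.06) = 0.0932 W/m·K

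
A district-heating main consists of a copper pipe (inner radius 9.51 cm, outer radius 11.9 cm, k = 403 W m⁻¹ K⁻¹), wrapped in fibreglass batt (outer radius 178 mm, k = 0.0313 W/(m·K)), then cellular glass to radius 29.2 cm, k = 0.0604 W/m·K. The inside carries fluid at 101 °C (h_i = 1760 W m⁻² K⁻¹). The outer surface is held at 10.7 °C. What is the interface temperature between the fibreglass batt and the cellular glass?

T = 45.8 °C

Resistance network (inner→outer):
  R'_conv,in = 1/(2πr h) = 1/(2π·0.0951·1760) = 9.509×10^-4 m·K/W
  R'_copper = ln(0.119/0.0951)/(2πk) = 0.2242/(2π·403) = 8.854×10^-5 m·K/W
  R'_fibreglass batt = ln(0.178/0.119)/(2πk) = 0.4027/(2π·0.0313) = 2.047 m·K/W
  R'_cellular glass = ln(0.292/0.178)/(2πk) = 0.4950/(2π·0.0604) = 1.304 m·K/W
ΣR = 9.509×10^-4 + 8.854×10^-5 + 2.047 + 1.304 = 3.352 m·K/W
Q' = ΔT/ΣR = (101 °C − 10.7 °C)/3.352 = 26.94 W/m
From the inner boundary to the fibreglass batt/cellular glass interface, ΣR_partial = 2.048 m·K/W.
T_interface = T_in − Q'·ΣR_partial = 101 °C − (26.94)(2.048) = 45.8 °C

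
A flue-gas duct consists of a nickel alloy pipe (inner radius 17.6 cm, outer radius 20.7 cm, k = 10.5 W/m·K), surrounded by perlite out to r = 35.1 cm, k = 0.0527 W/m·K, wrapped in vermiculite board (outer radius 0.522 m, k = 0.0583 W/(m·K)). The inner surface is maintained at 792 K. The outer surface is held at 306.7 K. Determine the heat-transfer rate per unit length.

Q' = 181 W/m

Series thermal resistances, inner to outer:
  R'_nickel alloy = ln(0.207/0.176)/(2πk) = 0.1622/(2π·10.5) = 0.002459 m·K/W
  R'_perlite = ln(0.351/0.207)/(2πk) = 0.5281/(2π·0.0527) = 1.595 m·K/W
  R'_vermiculite board = ln(0.522/0.351)/(2πk) = 0.3969/(2π·0.0583) = 1.083 m·K/W
ΣR = 0.002459 + 1.595 + 1.083 = 2.680 m·K/W
Q' = ΔT/ΣR = (792 K − 306.7 K)/2.680 = 181 W/m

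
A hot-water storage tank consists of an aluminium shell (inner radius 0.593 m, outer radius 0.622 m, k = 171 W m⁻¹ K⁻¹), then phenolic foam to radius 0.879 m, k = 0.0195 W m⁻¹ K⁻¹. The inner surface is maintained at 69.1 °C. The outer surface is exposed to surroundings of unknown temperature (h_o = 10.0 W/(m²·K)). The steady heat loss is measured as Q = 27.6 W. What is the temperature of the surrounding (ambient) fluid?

Sum the resistances:
  R_aluminium = (1/0.593 − 1/0.622)/(4πk) = 0.07862/(4π·171) = 3.659×10^-5 K/W
  R_phenolic foam = (1/0.622 − 1/0.879)/(4πk) = 0.4701/(4π·0.0195) = 1.918 K/W
  R_conv,out = 1/(4πr²h) = 1/(4π·0.879²·10.0) = 0.01030 K/W
ΣR = 1.929 K/W
ΔT = Q·ΣR = 27.6 × 1.929 = 53.24 K
Heat flows outward, so T_out = T_in − ΔT = 69.1 − 53.24 = 15.9 °C

T_out = 15.9 °C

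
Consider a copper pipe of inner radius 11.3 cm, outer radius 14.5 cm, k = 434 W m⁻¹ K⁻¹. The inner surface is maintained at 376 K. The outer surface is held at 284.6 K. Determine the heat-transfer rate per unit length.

Q' = 1000 kW/m

Q' = 2πk·ΔT/ln(r₂/r₁) = 2π × 434 × 91.4 / ln(0.145/0.113) = 1.00×10^6 W/m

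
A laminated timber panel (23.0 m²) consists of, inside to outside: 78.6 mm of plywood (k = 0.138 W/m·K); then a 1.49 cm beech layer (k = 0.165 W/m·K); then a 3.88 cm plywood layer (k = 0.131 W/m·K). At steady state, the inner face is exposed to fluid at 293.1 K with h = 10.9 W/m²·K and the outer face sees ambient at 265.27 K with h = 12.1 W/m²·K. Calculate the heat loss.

Q = 566 W

Treat each layer as a resistance in series:
  R_conv,in = 1/(hA) = 1/(10.9·23.0) = 0.003989 K/W
  R_plywood = L/(kA) = 0.0786/(0.138·23.0) = 0.02476 K/W
  R_beech = L/(kA) = 0.0149/(0.165·23.0) = 0.003926 K/W
  R_plywood = L/(kA) = 0.0388/(0.131·23.0) = 0.01288 K/W
  R_conv,out = 1/(hA) = 1/(12.1·23.0) = 0.003593 K/W
ΣR = 0.003989 + 0.02476 + 0.003926 + 0.01288 + 0.003593 = 0.04915 K/W
Q = ΔT/ΣR = (293.1 K − 265.27 K)/0.04915 = 566 W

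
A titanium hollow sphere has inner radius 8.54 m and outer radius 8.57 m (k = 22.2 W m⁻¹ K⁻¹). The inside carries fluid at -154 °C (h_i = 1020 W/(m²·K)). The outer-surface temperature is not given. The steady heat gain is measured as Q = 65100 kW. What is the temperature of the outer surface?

T_out = 11.3 °C

Series resistances:
  R_conv,in = 1/(4πr²h) = 1/(4π·8.54²·1020) = 1.070×10^-6 K/W
  R_titanium = (1/8.54 − 1/8.57)/(4πk) = 4.099×10^-4/(4π·22.2) = 1.469×10^-6 K/W
ΣR = 2.539×10^-6 K/W
ΔT = Q·ΣR = 6.51×10^7 × 2.539×10^-6 = 165.3 K
Heat flows inward, so T_out = T_in + ΔT = -154 + 165.3 = 11.3 °C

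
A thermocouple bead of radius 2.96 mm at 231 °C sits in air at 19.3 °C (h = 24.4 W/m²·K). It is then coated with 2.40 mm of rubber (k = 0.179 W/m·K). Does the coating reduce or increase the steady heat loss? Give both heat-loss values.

increases: 0.569 → 1.17 W

Critical radius for a sphere: r_cr = 2k/h = 0.0147 m = 1.47 cm.
Outer radius after coating: r₂ = 0.00296 + 0.00240 = 0.00536 m.
Since r₁ < r_cr and r₂ ≤ r_cr, the coating moves toward the maximum at r_cr — heat loss rises.
Bare: R = 1/(4πr₁²h) = 372.2 K/W; Q = 211.7/372.2 = 0.569 W.
Coated: R = R_cond + R_conv = 180.8 K/W; Q = 211.7/180.8 = 1.17 W.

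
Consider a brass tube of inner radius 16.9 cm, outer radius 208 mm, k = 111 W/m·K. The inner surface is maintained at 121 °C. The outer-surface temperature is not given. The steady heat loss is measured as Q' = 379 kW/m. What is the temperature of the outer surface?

T_out = 8.2 °C

Series resistances:
  R'_brass = ln(0.208/0.169)/(2πk) = 0.2076/(2π·111) = 2.977×10^-4 m·K/W
ΣR = 2.977×10^-4 m·K/W
ΔT = Q'·ΣR = 3.79×10^5 × 2.977×10^-4 = 112.8 K
Heat flows outward, so T_out = T_in − ΔT = 121 − 112.8 = 8.2 °C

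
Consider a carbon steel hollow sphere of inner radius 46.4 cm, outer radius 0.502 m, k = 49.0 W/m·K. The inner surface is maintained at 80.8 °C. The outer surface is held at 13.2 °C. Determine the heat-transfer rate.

Q = 4πk·ΔT/(1/r₁ − 1/r₂) = 4π × 49.0 × 67.6 / (1/0.464 − 1/0.502) = 2.55×10^5 W

Q = 255 kW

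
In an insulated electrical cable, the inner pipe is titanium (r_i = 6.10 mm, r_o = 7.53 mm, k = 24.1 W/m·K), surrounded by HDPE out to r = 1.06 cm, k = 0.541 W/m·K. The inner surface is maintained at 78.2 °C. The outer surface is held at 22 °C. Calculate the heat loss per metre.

Series thermal resistances, inner to outer:
  R'_titanium = ln(0.00753/0.00610)/(2πk) = 0.2106/(2π·24.1) = 0.001391 m·K/W
  R'_HDPE = ln(0.0106/0.00753)/(2πk) = 0.3420/(2π·0.541) = 0.1006 m·K/W
ΣR = 0.001391 + 0.1006 = 0.1020 m·K/W
Q' = ΔT/ΣR = (78.2 °C − 22 °C)/0.1020 = 551 W/m

Q' = 551 W/m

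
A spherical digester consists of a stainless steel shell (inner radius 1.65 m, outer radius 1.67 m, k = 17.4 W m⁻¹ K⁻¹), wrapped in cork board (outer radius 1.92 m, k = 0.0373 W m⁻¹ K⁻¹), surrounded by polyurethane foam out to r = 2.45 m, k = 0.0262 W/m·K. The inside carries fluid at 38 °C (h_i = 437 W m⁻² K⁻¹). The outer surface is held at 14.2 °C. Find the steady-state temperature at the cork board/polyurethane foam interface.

Treat each layer as a resistance in series:
  R_conv,in = 1/(4πr²h) = 1/(4π·1.65²·437) = 6.689×10^-5 K/W
  R_stainless steel = (1/1.65 − 1/1.67)/(4πk) = 0.007258/(4π·17.4) = 3.319×10^-5 K/W
  R_cork board = (1/1.67 − 1/1.92)/(4πk) = 0.07797/(4π·0.0373) = 0.1663 K/W
  R_polyurethane foam = (1/1.92 − 1/2.45)/(4πk) = 0.1127/(4π·0.0262) = 0.3422 K/W
ΣR = 6.689×10^-5 + 3.319×10^-5 + 0.1663 + 0.3422 = 0.5086 K/W
Q = ΔT/ΣR = (38 °C − 14.2 °C)/0.5086 = 46.80 W
From the inner boundary to the cork board/polyurethane foam interface, ΣR_partial = 0.1664 K/W.
T_interface = T_in − Q·ΣR_partial = 38 °C − (46.80)(0.1664) = 30.2 °C

T = 30.2 °C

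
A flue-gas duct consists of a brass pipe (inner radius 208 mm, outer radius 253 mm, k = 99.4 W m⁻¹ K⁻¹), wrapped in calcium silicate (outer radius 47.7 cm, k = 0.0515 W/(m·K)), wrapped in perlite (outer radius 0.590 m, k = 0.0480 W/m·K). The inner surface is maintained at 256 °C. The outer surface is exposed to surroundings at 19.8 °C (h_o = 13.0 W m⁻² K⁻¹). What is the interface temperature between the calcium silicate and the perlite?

Treat each layer as a resistance in series:
  R'_brass = ln(0.253/0.208)/(2πk) = 0.1959/(2π·99.4) = 3.136×10^-4 m·K/W
  R'_calcium silicate = ln(0.477/0.253)/(2πk) = 0.6341/(2π·0.0515) = 1.960 m·K/W
  R'_perlite = ln(0.590/0.477)/(2πk) = 0.2126/(2π·0.0480) = 0.7049 m·K/W
  R'_conv,out = 1/(2πr h) = 1/(2π·0.590·13.0) = 0.02075 m·K/W
ΣR = 3.136×10^-4 + 1.960 + 0.7049 + 0.02075 = 2.686 m·K/W
Q' = ΔT/ΣR = (256 °C − 19.8 °C)/2.686 = 87.94 W/m
From the inner boundary to the calcium silicate/perlite interface, ΣR_partial = 1.960 m·K/W.
T_interface = T_in − Q'·ΣR_partial = 256 °C − (87.94)(1.960) = 83.6 °C

T = 83.6 °C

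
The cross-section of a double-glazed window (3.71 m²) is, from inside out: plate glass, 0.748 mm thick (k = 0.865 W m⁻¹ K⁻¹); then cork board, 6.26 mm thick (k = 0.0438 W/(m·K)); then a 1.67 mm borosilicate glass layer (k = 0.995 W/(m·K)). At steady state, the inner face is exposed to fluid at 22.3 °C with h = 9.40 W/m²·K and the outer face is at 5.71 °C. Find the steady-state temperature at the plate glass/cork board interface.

Treat each layer as a resistance in series:
  R_conv,in = 1/(hA) = 1/(9.40·3.71) = 0.02867 K/W
  R_plate glass = L/(kA) = 7.48×10^-4/(0.865·3.71) = 2.331×10^-4 K/W
  R_cork board = L/(kA) = 0.00626/(0.0438·3.71) = 0.03852 K/W
  R_borosilicate glass = L/(kA) = 0.00167/(0.995·3.71) = 4.524×10^-4 K/W
ΣR = 0.02867 + 2.331×10^-4 + 0.03852 + 4.524×10^-4 = 0.06788 K/W
Q = ΔT/ΣR = (22.3 °C − 5.71 °C)/0.06788 = 244.4 W
From the inner boundary to the plate glass/cork board interface, ΣR_partial = 0.02890 K/W.
T_interface = T_in − Q·ΣR_partial = 22.3 °C − (244.4)(0.02890) = 15.2 °C

T = 15.2 °C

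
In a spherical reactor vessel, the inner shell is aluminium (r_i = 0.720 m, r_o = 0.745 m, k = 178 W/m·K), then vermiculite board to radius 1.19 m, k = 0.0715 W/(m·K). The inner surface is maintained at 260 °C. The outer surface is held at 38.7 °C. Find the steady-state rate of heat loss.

Q = 396 W

Resistance network (inner→outer):
  R_aluminium = (1/0.720 − 1/0.745)/(4πk) = 0.04661/(4π·178) = 2.084×10^-5 K/W
  R_vermiculite board = (1/0.745 − 1/1.19)/(4πk) = 0.5019/(4π·0.0715) = 0.5587 K/W
ΣR = 2.084×10^-5 + 0.5587 = 0.5587 K/W
Q = ΔT/ΣR = (260 °C − 38.7 °C)/0.5587 = 396 W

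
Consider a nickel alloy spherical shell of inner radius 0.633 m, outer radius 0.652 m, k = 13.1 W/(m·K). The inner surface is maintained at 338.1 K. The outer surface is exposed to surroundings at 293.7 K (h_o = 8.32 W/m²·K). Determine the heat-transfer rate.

Q = 1950 W

Series thermal resistances, inner to outer:
  R_nickel alloy = (1/0.633 − 1/0.652)/(4πk) = 0.04604/(4π·13.1) = 2.797×10^-4 K/W
  R_conv,out = 1/(4πr²h) = 1/(4π·0.652²·8.32) = 0.02250 K/W
ΣR = 2.797×10^-4 + 0.02250 = 0.02278 K/W
Q = ΔT/ΣR = (338.1 K − 293.7 K)/0.02278 = 1950 W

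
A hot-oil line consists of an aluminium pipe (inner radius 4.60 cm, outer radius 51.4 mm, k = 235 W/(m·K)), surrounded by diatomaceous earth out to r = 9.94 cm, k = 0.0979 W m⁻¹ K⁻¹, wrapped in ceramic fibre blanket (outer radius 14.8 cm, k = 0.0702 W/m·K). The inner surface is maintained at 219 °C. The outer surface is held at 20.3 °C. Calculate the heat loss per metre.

Q' = 101 W/m

Resistance network (inner→outer):
  R'_aluminium = ln(0.0514/0.0460)/(2πk) = 0.1110/(2π·235) = 7.517×10^-5 m·K/W
  R'_diatomaceous earth = ln(0.0994/0.0514)/(2πk) = 0.6595/(2π·0.0979) = 1.072 m·K/W
  R'_ceramic fibre blanket = ln(0.148/0.0994)/(2πk) = 0.3981/(2π·0.0702) = 0.9025 m·K/W
ΣR = 7.517×10^-5 + 1.072 + 0.9025 = 1.975 m·K/W
Q' = ΔT/ΣR = (219 °C − 20.3 °C)/1.975 = 101 W/m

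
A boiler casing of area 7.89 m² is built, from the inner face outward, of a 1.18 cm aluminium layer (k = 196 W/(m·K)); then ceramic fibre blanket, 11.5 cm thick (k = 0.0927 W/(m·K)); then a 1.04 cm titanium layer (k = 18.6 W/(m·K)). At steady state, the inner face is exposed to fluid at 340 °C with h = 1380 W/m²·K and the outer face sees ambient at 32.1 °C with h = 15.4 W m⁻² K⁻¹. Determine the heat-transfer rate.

Q = 1860 W

Resistance network (inner→outer):
  R_conv,in = 1/(hA) = 1/(1380·7.89) = 9.184×10^-5 K/W
  R_aluminium = L/(kA) = 0.0118/(196·7.89) = 7.630×10^-6 K/W
  R_ceramic fibre blanket = L/(kA) = 0.115/(0.0927·7.89) = 0.1572 K/W
  R_titanium = L/(kA) = 0.0104/(18.6·7.89) = 7.087×10^-5 K/W
  R_conv,out = 1/(hA) = 1/(15.4·7.89) = 0.008230 K/W
ΣR = 9.184×10^-5 + 7.630×10^-6 + 0.1572 + 7.087×10^-5 + 0.008230 = 0.1656 K/W
Q = ΔT/ΣR = (340 °C − 32.1 °C)/0.1656 = 1860 W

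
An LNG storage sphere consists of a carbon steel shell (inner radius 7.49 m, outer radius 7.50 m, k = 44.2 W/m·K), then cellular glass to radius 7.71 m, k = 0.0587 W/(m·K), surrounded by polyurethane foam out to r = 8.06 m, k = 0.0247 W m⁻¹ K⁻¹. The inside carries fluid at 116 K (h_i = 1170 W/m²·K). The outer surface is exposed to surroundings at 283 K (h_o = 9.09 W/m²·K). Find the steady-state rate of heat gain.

Q = 7.20 kW

Resistance network (inner→outer):
  R_conv,in = 1/(4πr²h) = 1/(4π·7.49²·1170) = 1.212×10^-6 K/W
  R_carbon steel = (1/7.49 − 1/7.50)/(4πk) = 1.780×10^-4/(4π·44.2) = 3.205×10^-7 K/W
  R_cellular glass = (1/7.50 − 1/7.71)/(4πk) = 0.003632/(4π·0.0587) = 0.004923 K/W
  R_polyurethane foam = (1/7.71 − 1/8.06)/(4πk) = 0.005632/(4π·0.0247) = 0.01815 K/W
  R_conv,out = 1/(4πr²h) = 1/(4π·8.06²·9.09) = 1.348×10^-4 K/W
ΣR = 1.212×10^-6 + 3.205×10^-7 + 0.004923 + 0.01815 + 1.348×10^-4 = 0.02321 K/W
Q = ΔT/ΣR = (116 K − 283 K)/0.02321 = -7200 W
(Negative Q ⇒ heat flows inward; heat gain = 7200 W.)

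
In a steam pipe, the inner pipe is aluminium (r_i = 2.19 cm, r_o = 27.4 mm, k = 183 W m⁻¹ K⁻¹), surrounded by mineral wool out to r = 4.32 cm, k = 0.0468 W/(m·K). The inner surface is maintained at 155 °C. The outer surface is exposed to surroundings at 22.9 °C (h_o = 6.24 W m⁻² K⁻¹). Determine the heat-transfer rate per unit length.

Q' = 61.8 W/m

Resistance network (inner→outer):
  R'_aluminium = ln(0.0274/0.0219)/(2πk) = 0.2241/(2π·183) = 1.949×10^-4 m·K/W
  R'_mineral wool = ln(0.0432/0.0274)/(2πk) = 0.4553/(2π·0.0468) = 1.548 m·K/W
  R'_conv,out = 1/(2πr h) = 1/(2π·0.0432·6.24) = 0.5904 m·K/W
ΣR = 1.949×10^-4 + 1.548 + 0.5904 = 2.139 m·K/W
Q' = ΔT/ΣR = (155 °C − 22.9 °C)/2.139 = 61.8 W/m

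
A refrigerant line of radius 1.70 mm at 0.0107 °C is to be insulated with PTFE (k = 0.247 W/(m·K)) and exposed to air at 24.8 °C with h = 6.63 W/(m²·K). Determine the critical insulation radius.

For a cylinder, r_cr = k_ins/h = 0.247/6.63 = 0.0373 m = 3.73 cm

r_cr = 3.73 cm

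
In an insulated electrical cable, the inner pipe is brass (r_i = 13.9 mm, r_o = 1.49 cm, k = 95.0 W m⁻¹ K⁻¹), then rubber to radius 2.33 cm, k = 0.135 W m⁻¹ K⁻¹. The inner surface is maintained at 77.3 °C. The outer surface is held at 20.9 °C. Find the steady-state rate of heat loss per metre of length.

Q' = 107 W/m

Treat each layer as a resistance in series:
  R'_brass = ln(0.0149/0.0139)/(2πk) = 0.06947/(2π·95.0) = 1.164×10^-4 m·K/W
  R'_rubber = ln(0.0233/0.0149)/(2πk) = 0.4471/(2π·0.135) = 0.5271 m·K/W
ΣR = 1.164×10^-4 + 0.5271 = 0.5272 m·K/W
Q' = ΔT/ΣR = (77.3 °C − 20.9 °C)/0.5272 = 107 W/m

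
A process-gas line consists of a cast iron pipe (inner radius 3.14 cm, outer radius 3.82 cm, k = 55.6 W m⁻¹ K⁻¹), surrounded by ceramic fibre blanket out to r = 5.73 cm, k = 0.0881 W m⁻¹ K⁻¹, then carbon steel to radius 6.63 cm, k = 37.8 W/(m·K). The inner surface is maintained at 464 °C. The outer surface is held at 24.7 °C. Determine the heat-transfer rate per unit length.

Q' = 599 W/m

Series thermal resistances, inner to outer:
  R'_cast iron = ln(0.0382/0.0314)/(2πk) = 0.1960/(2π·55.6) = 5.611×10^-4 m·K/W
  R'_ceramic fibre blanket = ln(0.0573/0.0382)/(2πk) = 0.4055/(2π·0.0881) = 0.7325 m·K/W
  R'_carbon steel = ln(0.0663/0.0573)/(2πk) = 0.1459/(2π·37.8) = 6.143×10^-4 m·K/W
ΣR = 5.611×10^-4 + 0.7325 + 6.143×10^-4 = 0.7337 m·K/W
Q' = ΔT/ΣR = (464 °C − 24.7 °C)/0.7337 = 599 W/m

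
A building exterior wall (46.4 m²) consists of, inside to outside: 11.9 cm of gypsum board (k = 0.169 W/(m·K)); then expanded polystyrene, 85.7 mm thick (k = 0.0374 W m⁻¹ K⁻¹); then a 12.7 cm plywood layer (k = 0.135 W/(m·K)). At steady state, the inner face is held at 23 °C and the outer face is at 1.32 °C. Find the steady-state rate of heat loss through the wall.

Treat each layer as a resistance in series:
  R_gypsum board = L/(kA) = 0.119/(0.169·46.4) = 0.01518 K/W
  R_expanded polystyrene = L/(kA) = 0.0857/(0.0374·46.4) = 0.04938 K/W
  R_plywood = L/(kA) = 0.127/(0.135·46.4) = 0.02027 K/W
ΣR = 0.01518 + 0.04938 + 0.02027 = 0.08483 K/W
Q = ΔT/ΣR = (23 °C − 1.32 °C)/0.08483 = 256 W

Q = 256 W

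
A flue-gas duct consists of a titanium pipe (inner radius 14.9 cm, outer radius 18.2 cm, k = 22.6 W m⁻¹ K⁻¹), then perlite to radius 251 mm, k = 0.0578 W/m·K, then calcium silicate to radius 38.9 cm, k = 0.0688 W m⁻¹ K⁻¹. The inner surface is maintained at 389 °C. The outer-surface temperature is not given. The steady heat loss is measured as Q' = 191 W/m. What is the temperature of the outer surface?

T_out = 26.1 °C

Series resistances:
  R'_titanium = ln(0.182/0.149)/(2πk) = 0.2001/(2π·22.6) = 0.001409 m·K/W
  R'_perlite = ln(0.251/0.182)/(2πk) = 0.3214/(2π·0.0578) = 0.8851 m·K/W
  R'_calcium silicate = ln(0.389/0.251)/(2πk) = 0.4381/(2π·0.0688) = 1.014 m·K/W
ΣR = 1.900 m·K/W
ΔT = Q'·ΣR = 191 × 1.900 = 362.9 K
Heat flows outward, so T_out = T_in − ΔT = 389 − 362.9 = 26.1 °C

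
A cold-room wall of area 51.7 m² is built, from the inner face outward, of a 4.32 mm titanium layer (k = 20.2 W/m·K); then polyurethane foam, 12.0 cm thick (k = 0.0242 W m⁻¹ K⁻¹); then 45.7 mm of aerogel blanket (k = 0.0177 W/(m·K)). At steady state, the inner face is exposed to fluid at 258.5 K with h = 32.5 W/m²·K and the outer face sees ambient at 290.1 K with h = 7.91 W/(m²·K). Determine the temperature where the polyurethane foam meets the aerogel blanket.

Resistance network (inner→outer):
  R_conv,in = 1/(hA) = 1/(32.5·51.7) = 5.951×10^-4 K/W
  R_titanium = L/(kA) = 0.00432/(20.2·51.7) = 4.137×10^-6 K/W
  R_polyurethane foam = L/(kA) = 0.120/(0.0242·51.7) = 0.09591 K/W
  R_aerogel blanket = L/(kA) = 0.0457/(0.0177·51.7) = 0.04994 K/W
  R_conv,out = 1/(hA) = 1/(7.91·51.7) = 0.002445 K/W
ΣR = 5.951×10^-4 + 4.137×10^-6 + 0.09591 + 0.04994 + 0.002445 = 0.1489 K/W
Q = ΔT/ΣR = (258.5 K − 290.1 K)/0.1489 = -212.2 W
From the inner boundary to the polyurethane foam/aerogel blanket interface, ΣR_partial = 0.09651 K/W.
T_interface = T_in − Q·ΣR_partial = 258.5 K − (-212.2)(0.09651) = 278.98 K

T = 278.98 K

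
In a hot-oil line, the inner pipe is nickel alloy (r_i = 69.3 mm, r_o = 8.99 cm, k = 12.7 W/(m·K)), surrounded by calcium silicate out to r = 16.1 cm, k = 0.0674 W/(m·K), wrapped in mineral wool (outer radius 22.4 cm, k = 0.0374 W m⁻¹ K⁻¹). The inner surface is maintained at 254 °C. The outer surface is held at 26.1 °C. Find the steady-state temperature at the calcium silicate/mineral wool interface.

T = 141 °C

Treat each layer as a resistance in series:
  R'_nickel alloy = ln(0.0899/0.0693)/(2πk) = 0.2603/(2π·12.7) = 0.003261 m·K/W
  R'_calcium silicate = ln(0.161/0.0899)/(2πk) = 0.5827/(2π·0.0674) = 1.376 m·K/W
  R'_mineral wool = ln(0.224/0.161)/(2πk) = 0.3302/(2π·0.0374) = 1.405 m·K/W
ΣR = 0.003261 + 1.376 + 1.405 = 2.784 m·K/W
Q' = ΔT/ΣR = (254 °C − 26.1 °C)/2.784 = 81.86 W/m
From the inner boundary to the calcium silicate/mineral wool interface, ΣR_partial = 1.379 m·K/W.
T_interface = T_in − Q'·ΣR_partial = 254 °C − (81.86)(1.379) = 141 °C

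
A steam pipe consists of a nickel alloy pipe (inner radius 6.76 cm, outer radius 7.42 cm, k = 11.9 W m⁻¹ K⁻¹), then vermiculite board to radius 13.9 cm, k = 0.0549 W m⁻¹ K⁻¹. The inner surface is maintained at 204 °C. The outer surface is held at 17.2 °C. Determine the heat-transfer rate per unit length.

Q' = 103 W/m

Resistance network (inner→outer):
  R'_nickel alloy = ln(0.0742/0.0676)/(2πk) = 0.09316/(2π·11.9) = 0.001246 m·K/W
  R'_vermiculite board = ln(0.139/0.0742)/(2πk) = 0.6277/(2π·0.0549) = 1.820 m·K/W
ΣR = 0.001246 + 1.820 = 1.821 m·K/W
Q' = ΔT/ΣR = (204 °C − 17.2 °C)/1.821 = 103 W/m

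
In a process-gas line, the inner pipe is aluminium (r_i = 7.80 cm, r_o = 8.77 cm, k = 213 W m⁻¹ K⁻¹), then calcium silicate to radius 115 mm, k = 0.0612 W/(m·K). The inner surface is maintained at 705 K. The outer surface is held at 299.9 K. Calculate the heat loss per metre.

Series thermal resistances, inner to outer:
  R'_aluminium = ln(0.0877/0.0780)/(2πk) = 0.1172/(2π·213) = 8.758×10^-5 m·K/W
  R'_calcium silicate = ln(0.115/0.0877)/(2πk) = 0.2710/(2π·0.0612) = 0.7048 m·K/W
ΣR = 8.758×10^-5 + 0.7048 = 0.7049 m·K/W
Q' = ΔT/ΣR = (705 K − 299.9 K)/0.7049 = 575 W/m

Q' = 575 W/m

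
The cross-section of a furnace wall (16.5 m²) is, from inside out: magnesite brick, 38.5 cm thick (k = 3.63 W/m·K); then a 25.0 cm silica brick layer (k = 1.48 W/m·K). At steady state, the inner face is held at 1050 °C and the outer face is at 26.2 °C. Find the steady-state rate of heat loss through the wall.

Q = 61400 W

Series thermal resistances, inner to outer:
  R_magnesite brick = L/(kA) = 0.385/(3.63·16.5) = 0.006428 K/W
  R_silica brick = L/(kA) = 0.250/(1.48·16.5) = 0.01024 K/W
ΣR = 0.006428 + 0.01024 = 0.01667 K/W
Q = ΔT/ΣR = (1050 °C − 26.2 °C)/0.01667 = 61400 W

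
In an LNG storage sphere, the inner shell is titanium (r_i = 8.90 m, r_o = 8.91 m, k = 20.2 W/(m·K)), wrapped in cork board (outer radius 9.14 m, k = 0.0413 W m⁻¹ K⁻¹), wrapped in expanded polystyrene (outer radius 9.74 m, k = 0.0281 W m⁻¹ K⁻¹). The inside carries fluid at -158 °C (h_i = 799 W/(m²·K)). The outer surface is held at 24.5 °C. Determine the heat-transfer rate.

Q = 7.44 kW

Series thermal resistances, inner to outer:
  R_conv,in = 1/(4πr²h) = 1/(4π·8.90²·799) = 1.257×10^-6 K/W
  R_titanium = (1/8.90 − 1/8.91)/(4πk) = 1.261×10^-4/(4π·20.2) = 4.968×10^-7 K/W
  R_cork board = (1/8.91 − 1/9.14)/(4πk) = 0.002824/(4π·0.0413) = 0.005442 K/W
  R_expanded polystyrene = (1/9.14 − 1/9.74)/(4πk) = 0.006740/(4π·0.0281) = 0.01909 K/W
ΣR = 1.257×10^-6 + 4.968×10^-7 + 0.005442 + 0.01909 = 0.02453 K/W
Q = ΔT/ΣR = (-158 °C − 24.5 °C)/0.02453 = -7440 W
(Negative Q ⇒ heat flows inward; heat gain = 7440 W.)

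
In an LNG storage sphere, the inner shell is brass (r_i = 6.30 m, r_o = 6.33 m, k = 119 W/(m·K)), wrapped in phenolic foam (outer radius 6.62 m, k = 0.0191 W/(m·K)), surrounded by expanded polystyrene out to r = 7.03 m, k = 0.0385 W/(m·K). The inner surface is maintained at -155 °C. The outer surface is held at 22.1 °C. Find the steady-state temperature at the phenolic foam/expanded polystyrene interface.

T = -46.5 °C

Resistance network (inner→outer):
  R_brass = (1/6.30 − 1/6.33)/(4πk) = 7.523×10^-4/(4π·119) = 5.031×10^-7 K/W
  R_phenolic foam = (1/6.33 − 1/6.62)/(4πk) = 0.006920/(4π·0.0191) = 0.02883 K/W
  R_expanded polystyrene = (1/6.62 − 1/7.03)/(4πk) = 0.008810/(4π·0.0385) = 0.01821 K/W
ΣR = 5.031×10^-7 + 0.02883 + 0.01821 = 0.04704 K/W
Q = ΔT/ΣR = (-155 °C − 22.1 °C)/0.04704 = -3765 W
From the inner boundary to the phenolic foam/expanded polystyrene interface, ΣR_partial = 0.02883 K/W.
T_interface = T_in − Q·ΣR_partial = -155 °C − (-3765)(0.02883) = -46.5 °C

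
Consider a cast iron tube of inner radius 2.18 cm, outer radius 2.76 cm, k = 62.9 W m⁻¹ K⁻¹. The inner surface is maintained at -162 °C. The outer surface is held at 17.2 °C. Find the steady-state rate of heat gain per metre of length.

Q' = 2πk·ΔT/ln(r₂/r₁) = 2π × 62.9 × 179.2 / ln(0.0276/0.0218) = 3.00×10^5 W/m

Q' = 300 kW/m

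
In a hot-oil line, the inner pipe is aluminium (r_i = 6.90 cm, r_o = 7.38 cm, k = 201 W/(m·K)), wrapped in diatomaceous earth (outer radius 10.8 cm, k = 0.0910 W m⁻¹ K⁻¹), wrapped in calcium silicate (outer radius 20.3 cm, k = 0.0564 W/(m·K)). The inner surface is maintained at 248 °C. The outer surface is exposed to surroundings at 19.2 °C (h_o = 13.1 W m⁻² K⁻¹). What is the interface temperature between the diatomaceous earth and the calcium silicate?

T = 187 °C

Resistance network (inner→outer):
  R'_aluminium = ln(0.0738/0.0690)/(2πk) = 0.06725/(2π·201) = 5.325×10^-5 m·K/W
  R'_diatomaceous earth = ln(0.108/0.0738)/(2πk) = 0.3808/(2π·0.0910) = 0.6660 m·K/W
  R'_calcium silicate = ln(0.203/0.108)/(2πk) = 0.6311/(2π·0.0564) = 1.781 m·K/W
  R'_conv,out = 1/(2πr h) = 1/(2π·0.203·13.1) = 0.05985 m·K/W
ΣR = 5.325×10^-5 + 0.6660 + 1.781 + 0.05985 = 2.507 m·K/W
Q' = ΔT/ΣR = (248 °C − 19.2 °C)/2.507 = 91.26 W/m
From the inner boundary to the diatomaceous earth/calcium silicate interface, ΣR_partial = 0.6661 m·K/W.
T_interface = T_in − Q'·ΣR_partial = 248 °C − (91.26)(0.6661) = 187 °C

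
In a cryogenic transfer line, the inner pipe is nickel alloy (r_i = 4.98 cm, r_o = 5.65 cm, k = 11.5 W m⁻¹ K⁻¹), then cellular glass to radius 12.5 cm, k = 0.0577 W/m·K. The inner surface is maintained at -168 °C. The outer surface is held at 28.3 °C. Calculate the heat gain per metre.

Q' = 89.6 W/m

Treat each layer as a resistance in series:
  R'_nickel alloy = ln(0.0565/0.0498)/(2πk) = 0.1262/(2π·11.5) = 0.001747 m·K/W
  R'_cellular glass = ln(0.125/0.0565)/(2πk) = 0.7941/(2π·0.0577) = 2.190 m·K/W
ΣR = 0.001747 + 2.190 = 2.192 m·K/W
Q' = ΔT/ΣR = (-168 °C − 28.3 °C)/2.192 = -89.6 W/m
(Negative Q' ⇒ heat flows inward; heat gain = 89.6 W/m.)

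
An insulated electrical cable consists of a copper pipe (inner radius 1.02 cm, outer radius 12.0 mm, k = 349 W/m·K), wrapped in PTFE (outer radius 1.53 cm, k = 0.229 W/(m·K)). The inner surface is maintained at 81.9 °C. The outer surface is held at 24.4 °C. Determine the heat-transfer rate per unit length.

Q' = 340 W/m

Resistance network (inner→outer):
  R'_copper = ln(0.0120/0.0102)/(2πk) = 0.1625/(2π·349) = 7.411×10^-5 m·K/W
  R'_PTFE = ln(0.0153/0.0120)/(2πk) = 0.2429/(2π·0.229) = 0.1688 m·K/W
ΣR = 7.411×10^-5 + 0.1688 = 0.1689 m·K/W
Q' = ΔT/ΣR = (81.9 °C − 24.4 °C)/0.1689 = 340 W/m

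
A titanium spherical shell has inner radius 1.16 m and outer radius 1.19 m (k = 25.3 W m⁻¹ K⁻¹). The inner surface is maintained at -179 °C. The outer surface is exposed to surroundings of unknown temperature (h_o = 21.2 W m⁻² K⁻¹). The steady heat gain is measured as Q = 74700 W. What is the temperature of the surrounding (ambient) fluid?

Sum the resistances:
  R_titanium = (1/1.16 − 1/1.19)/(4πk) = 0.02173/(4π·25.3) = 6.836×10^-5 K/W
  R_conv,out = 1/(4πr²h) = 1/(4π·1.19²·21.2) = 0.002651 K/W
ΣR = 0.002719 K/W
ΔT = Q·ΣR = 74700 × 0.002719 = 203.1 K
Heat flows inward, so T_out = T_in + ΔT = -179 + 203.1 = 24.1 °C

T_out = 24.1 °C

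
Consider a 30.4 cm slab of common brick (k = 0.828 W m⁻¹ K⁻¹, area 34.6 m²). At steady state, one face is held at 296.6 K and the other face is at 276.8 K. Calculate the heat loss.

Q = kA·ΔT/L = 0.828 × 34.6 × |296.6 K − 276.8 K| / 0.304 = 1870 W

Q = 1870 W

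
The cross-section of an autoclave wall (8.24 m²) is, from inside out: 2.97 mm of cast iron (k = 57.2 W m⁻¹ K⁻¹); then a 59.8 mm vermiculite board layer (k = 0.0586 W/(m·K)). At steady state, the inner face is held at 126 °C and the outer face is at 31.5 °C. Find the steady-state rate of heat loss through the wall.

Q = 763 W

Resistance network (inner→outer):
  R_cast iron = L/(kA) = 0.00297/(57.2·8.24) = 6.301×10^-6 K/W
  R_vermiculite board = L/(kA) = 0.0598/(0.0586·8.24) = 0.1238 K/W
ΣR = 6.301×10^-6 + 0.1238 = 0.1238 K/W
Q = ΔT/ΣR = (126 °C − 31.5 °C)/0.1238 = 763 W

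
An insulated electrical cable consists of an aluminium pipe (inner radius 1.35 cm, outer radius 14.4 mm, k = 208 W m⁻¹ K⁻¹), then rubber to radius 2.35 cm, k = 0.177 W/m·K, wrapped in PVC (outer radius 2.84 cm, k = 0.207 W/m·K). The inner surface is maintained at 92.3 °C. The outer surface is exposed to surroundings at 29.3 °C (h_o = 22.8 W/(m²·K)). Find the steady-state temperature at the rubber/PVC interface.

Treat each layer as a resistance in series:
  R'_aluminium = ln(0.0144/0.0135)/(2πk) = 0.06454/(2π·208) = 4.938×10^-5 m·K/W
  R'_rubber = ln(0.0235/0.0144)/(2πk) = 0.4898/(2π·0.177) = 0.4404 m·K/W
  R'_PVC = ln(0.0284/0.0235)/(2πk) = 0.1894/(2π·0.207) = 0.1456 m·K/W
  R'_conv,out = 1/(2πr h) = 1/(2π·0.0284·22.8) = 0.2458 m·K/W
ΣR = 4.938×10^-5 + 0.4404 + 0.1456 + 0.2458 = 0.8318 m·K/W
Q' = ΔT/ΣR = (92.3 °C − 29.3 °C)/0.8318 = 75.74 W/m
From the inner boundary to the rubber/PVC interface, ΣR_partial = 0.4404 m·K/W.
T_interface = T_in − Q'·ΣR_partial = 92.3 °C − (75.74)(0.4404) = 58.9 °C

T = 58.9 °C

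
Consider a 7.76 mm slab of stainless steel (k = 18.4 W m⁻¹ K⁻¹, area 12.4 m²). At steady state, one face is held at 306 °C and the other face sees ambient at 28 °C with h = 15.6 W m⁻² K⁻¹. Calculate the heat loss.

Resistance network (inner→outer):
  R_stainless steel = L/(kA) = 0.00776/(18.4·12.4) = 3.401×10^-5 K/W
  R_conv,out = 1/(hA) = 1/(15.6·12.4) = 0.005170 K/W
ΣR = 3.401×10^-5 + 0.005170 = 0.005204 K/W
Q = ΔT/ΣR = (306 °C − 28 °C)/0.005204 = 53400 W

Q = 53.4 kW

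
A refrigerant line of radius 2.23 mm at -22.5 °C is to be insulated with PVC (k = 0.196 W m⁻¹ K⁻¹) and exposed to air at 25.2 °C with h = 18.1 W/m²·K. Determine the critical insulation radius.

For a cylinder, r_cr = k_ins/h = 0.196/18.1 = 0.0108 m = 1.08 cm

r_cr = 1.08 cm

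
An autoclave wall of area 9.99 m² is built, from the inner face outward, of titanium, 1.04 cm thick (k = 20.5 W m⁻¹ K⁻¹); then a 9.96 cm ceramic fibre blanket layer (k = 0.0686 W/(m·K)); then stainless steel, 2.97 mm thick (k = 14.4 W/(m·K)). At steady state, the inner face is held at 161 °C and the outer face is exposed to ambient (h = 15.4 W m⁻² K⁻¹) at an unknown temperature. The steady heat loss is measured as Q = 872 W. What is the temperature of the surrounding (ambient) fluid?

T_out = 28.5 °C

Sum the resistances:
  R_titanium = L/(kA) = 0.0104/(20.5·9.99) = 5.078×10^-5 K/W
  R_ceramic fibre blanket = L/(kA) = 0.0996/(0.0686·9.99) = 0.1453 K/W
  R_stainless steel = L/(kA) = 0.00297/(14.4·9.99) = 2.065×10^-5 K/W
  R_conv,out = 1/(hA) = 1/(15.4·9.99) = 0.006500 K/W
ΣR = 0.1519 K/W
ΔT = Q·ΣR = 872 × 0.1519 = 132.5 K
Heat flows outward, so T_out = T_in − ΔT = 161 − 132.5 = 28.5 °C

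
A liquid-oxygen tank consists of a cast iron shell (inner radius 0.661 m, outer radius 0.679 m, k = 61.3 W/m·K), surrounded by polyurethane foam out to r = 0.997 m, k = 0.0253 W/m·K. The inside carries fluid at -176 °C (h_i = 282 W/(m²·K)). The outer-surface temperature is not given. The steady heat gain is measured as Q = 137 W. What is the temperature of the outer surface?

Series resistances:
  R_conv,in = 1/(4πr²h) = 1/(4π·0.661²·282) = 6.459×10^-4 K/W
  R_cast iron = (1/0.661 − 1/0.679)/(4πk) = 0.04011/(4π·61.3) = 5.206×10^-5 K/W
  R_polyurethane foam = (1/0.679 − 1/0.997)/(4πk) = 0.4697/(4π·0.0253) = 1.478 K/W
ΣR = 1.478 K/W
ΔT = Q·ΣR = 137 × 1.478 = 202.5 K
Heat flows inward, so T_out = T_in + ΔT = -176 + 202.5 = 26.5 °C

T_out = 26.5 °C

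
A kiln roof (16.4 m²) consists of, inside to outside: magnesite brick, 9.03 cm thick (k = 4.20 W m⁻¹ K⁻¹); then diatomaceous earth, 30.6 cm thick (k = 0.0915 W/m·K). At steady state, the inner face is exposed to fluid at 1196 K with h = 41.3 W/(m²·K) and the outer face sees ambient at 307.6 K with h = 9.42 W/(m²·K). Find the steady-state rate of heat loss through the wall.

Q = 4.17 kW

Series thermal resistances, inner to outer:
  R_conv,in = 1/(hA) = 1/(41.3·16.4) = 0.001476 K/W
  R_magnesite brick = L/(kA) = 0.0903/(4.20·16.4) = 0.001311 K/W
  R_diatomaceous earth = L/(kA) = 0.306/(0.0915·16.4) = 0.2039 K/W
  R_conv,out = 1/(hA) = 1/(9.42·16.4) = 0.006473 K/W
ΣR = 0.001476 + 0.001311 + 0.2039 + 0.006473 = 0.2132 K/W
Q = ΔT/ΣR = (1196 K − 307.6 K)/0.2132 = 4170 W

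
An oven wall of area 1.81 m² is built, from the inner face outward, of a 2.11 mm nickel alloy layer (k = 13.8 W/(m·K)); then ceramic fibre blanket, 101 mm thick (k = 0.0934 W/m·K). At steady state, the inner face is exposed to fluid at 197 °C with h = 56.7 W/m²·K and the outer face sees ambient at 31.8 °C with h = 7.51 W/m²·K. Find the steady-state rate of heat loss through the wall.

Series thermal resistances, inner to outer:
  R_conv,in = 1/(hA) = 1/(56.7·1.81) = 0.009744 K/W
  R_nickel alloy = L/(kA) = 0.00211/(13.8·1.81) = 8.447×10^-5 K/W
  R_ceramic fibre blanket = L/(kA) = 0.101/(0.0934·1.81) = 0.5974 K/W
  R_conv,out = 1/(hA) = 1/(7.51·1.81) = 0.07357 K/W
ΣR = 0.009744 + 8.447×10^-5 + 0.5974 + 0.07357 = 0.6808 K/W
Q = ΔT/ΣR = (197 °C − 31.8 °C)/0.6808 = 243 W

Q = 243 W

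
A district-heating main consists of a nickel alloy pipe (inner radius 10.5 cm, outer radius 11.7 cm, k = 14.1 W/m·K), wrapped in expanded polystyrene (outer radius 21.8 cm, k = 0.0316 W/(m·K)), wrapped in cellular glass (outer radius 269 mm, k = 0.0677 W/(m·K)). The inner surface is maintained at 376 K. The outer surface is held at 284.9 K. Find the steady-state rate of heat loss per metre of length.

Q' = 25.1 W/m

Treat each layer as a resistance in series:
  R'_nickel alloy = ln(0.117/0.105)/(2πk) = 0.1082/(2π·14.1) = 0.001221 m·K/W
  R'_expanded polystyrene = ln(0.218/0.117)/(2πk) = 0.6223/(2π·0.0316) = 3.134 m·K/W
  R'_cellular glass = ln(0.269/0.218)/(2πk) = 0.2102/(2π·0.0677) = 0.4942 m·K/W
ΣR = 0.001221 + 3.134 + 0.4942 = 3.629 m·K/W
Q' = ΔT/ΣR = (376 K − 284.9 K)/3.629 = 25.1 W/m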